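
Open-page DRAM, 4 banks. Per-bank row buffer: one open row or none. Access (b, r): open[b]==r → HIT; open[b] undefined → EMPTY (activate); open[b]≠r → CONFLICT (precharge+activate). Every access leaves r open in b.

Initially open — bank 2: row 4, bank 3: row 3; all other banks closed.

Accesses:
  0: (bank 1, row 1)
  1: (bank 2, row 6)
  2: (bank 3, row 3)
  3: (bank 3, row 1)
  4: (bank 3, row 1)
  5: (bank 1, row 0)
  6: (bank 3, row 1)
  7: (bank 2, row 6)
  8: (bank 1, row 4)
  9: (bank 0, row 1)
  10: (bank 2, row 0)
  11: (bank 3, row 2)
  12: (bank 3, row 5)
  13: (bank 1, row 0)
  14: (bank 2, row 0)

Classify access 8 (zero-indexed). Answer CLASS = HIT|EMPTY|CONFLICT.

0: bank 1 row 1 — prev None → EMPTY
1: bank 2 row 6 — prev 4 → CONFLICT
2: bank 3 row 3 — prev 3 → HIT
3: bank 3 row 1 — prev 3 → CONFLICT
4: bank 3 row 1 — prev 1 → HIT
5: bank 1 row 0 — prev 1 → CONFLICT
6: bank 3 row 1 — prev 1 → HIT
7: bank 2 row 6 — prev 6 → HIT
8: bank 1 row 4 — prev 0 → CONFLICT
9: bank 0 row 1 — prev None → EMPTY
10: bank 2 row 0 — prev 6 → CONFLICT
11: bank 3 row 2 — prev 1 → CONFLICT
12: bank 3 row 5 — prev 2 → CONFLICT
13: bank 1 row 0 — prev 4 → CONFLICT
14: bank 2 row 0 — prev 0 → HIT

CLASS = CONFLICT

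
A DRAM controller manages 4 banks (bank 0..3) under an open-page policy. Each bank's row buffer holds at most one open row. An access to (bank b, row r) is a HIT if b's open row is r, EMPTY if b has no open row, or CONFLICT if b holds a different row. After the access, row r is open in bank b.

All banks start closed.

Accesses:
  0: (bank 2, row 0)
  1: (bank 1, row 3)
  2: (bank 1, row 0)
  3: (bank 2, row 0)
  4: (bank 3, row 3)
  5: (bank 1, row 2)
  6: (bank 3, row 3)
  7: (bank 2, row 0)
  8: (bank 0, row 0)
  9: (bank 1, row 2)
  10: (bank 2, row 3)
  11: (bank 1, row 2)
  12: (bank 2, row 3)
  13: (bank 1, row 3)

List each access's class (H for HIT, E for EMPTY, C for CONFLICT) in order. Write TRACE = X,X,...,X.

TRACE = E,E,C,H,E,C,H,H,E,H,C,H,H,C

  [0] b2 r0: no row ⇒ E
  [1] b1 r3: no row ⇒ E
  [2] b1 r0: had r3 ⇒ C
  [3] b2 r0: had r0 ⇒ H
  [4] b3 r3: no row ⇒ E
  [5] b1 r2: had r0 ⇒ C
  [6] b3 r3: had r3 ⇒ H
  [7] b2 r0: had r0 ⇒ H
  [8] b0 r0: no row ⇒ E
  [9] b1 r2: had r2 ⇒ H
  [10] b2 r3: had r0 ⇒ C
  [11] b1 r2: had r2 ⇒ H
  [12] b2 r3: had r3 ⇒ H
  [13] b1 r3: had r2 ⇒ C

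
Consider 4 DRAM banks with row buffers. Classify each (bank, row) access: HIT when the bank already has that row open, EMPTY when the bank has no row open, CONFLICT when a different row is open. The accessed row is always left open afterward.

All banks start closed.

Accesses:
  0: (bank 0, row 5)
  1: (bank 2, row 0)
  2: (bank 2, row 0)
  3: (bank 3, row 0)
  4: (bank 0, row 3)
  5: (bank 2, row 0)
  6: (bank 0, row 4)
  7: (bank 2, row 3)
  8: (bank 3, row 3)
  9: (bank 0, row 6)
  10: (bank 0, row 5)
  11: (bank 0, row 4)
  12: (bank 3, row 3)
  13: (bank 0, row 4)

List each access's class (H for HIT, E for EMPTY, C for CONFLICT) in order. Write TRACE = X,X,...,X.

0: bank 0 row 5 — prev None → EMPTY
1: bank 2 row 0 — prev None → EMPTY
2: bank 2 row 0 — prev 0 → HIT
3: bank 3 row 0 — prev None → EMPTY
4: bank 0 row 3 — prev 5 → CONFLICT
5: bank 2 row 0 — prev 0 → HIT
6: bank 0 row 4 — prev 3 → CONFLICT
7: bank 2 row 3 — prev 0 → CONFLICT
8: bank 3 row 3 — prev 0 → CONFLICT
9: bank 0 row 6 — prev 4 → CONFLICT
10: bank 0 row 5 — prev 6 → CONFLICT
11: bank 0 row 4 — prev 5 → CONFLICT
12: bank 3 row 3 — prev 3 → HIT
13: bank 0 row 4 — prev 4 → HIT

TRACE = E,E,H,E,C,H,C,C,C,C,C,C,H,H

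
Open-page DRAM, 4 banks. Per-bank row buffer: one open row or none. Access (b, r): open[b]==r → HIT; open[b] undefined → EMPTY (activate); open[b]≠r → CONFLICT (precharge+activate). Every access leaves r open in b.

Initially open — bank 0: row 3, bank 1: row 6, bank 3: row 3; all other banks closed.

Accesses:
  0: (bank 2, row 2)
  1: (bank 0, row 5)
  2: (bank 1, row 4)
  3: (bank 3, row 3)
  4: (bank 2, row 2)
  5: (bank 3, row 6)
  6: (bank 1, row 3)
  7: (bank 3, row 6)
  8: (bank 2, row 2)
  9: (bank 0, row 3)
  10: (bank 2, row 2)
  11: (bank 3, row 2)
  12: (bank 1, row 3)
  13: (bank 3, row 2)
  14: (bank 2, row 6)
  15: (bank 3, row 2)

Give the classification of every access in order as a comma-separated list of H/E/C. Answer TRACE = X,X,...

TRACE = E,C,C,H,H,C,C,H,H,C,H,C,H,H,C,H

  [0] b2 r2: no row ⇒ E
  [1] b0 r5: had r3 ⇒ C
  [2] b1 r4: had r6 ⇒ C
  [3] b3 r3: had r3 ⇒ H
  [4] b2 r2: had r2 ⇒ H
  [5] b3 r6: had r3 ⇒ C
  [6] b1 r3: had r4 ⇒ C
  [7] b3 r6: had r6 ⇒ H
  [8] b2 r2: had r2 ⇒ H
  [9] b0 r3: had r5 ⇒ C
  [10] b2 r2: had r2 ⇒ H
  [11] b3 r2: had r6 ⇒ C
  [12] b1 r3: had r3 ⇒ H
  [13] b3 r2: had r2 ⇒ H
  [14] b2 r6: had r2 ⇒ C
  [15] b3 r2: had r2 ⇒ H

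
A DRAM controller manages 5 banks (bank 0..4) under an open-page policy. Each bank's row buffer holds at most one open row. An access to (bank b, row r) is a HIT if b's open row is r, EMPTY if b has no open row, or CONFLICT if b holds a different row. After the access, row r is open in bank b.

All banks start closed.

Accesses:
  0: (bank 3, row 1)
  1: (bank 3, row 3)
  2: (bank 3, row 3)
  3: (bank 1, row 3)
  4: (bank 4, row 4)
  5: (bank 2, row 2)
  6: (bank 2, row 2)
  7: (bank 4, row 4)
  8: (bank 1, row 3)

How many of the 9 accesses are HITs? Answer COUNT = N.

#0 (3,1) E
#1 (3,3) C  (was 1)
#2 (3,3) H  (was 3)
#3 (1,3) E
#4 (4,4) E
#5 (2,2) E
#6 (2,2) H  (was 2)
#7 (4,4) H  (was 4)
#8 (1,3) H  (was 3)

COUNT = 4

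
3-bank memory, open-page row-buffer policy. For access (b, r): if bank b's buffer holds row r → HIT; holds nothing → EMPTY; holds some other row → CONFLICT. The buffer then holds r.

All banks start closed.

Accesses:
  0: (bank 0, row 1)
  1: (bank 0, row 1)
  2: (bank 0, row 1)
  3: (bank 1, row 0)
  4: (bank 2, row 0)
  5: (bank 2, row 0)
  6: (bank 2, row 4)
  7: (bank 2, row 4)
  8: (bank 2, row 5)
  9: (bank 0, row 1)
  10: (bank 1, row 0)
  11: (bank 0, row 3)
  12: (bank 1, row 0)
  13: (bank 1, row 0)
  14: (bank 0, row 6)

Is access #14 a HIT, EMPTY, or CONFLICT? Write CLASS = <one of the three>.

CLASS = CONFLICT

step 0: bank0 None->1 [EMPTY]
step 1: bank0 1->1 [HIT]
step 2: bank0 1->1 [HIT]
step 3: bank1 None->0 [EMPTY]
step 4: bank2 None->0 [EMPTY]
step 5: bank2 0->0 [HIT]
step 6: bank2 0->4 [CONFLICT]
step 7: bank2 4->4 [HIT]
step 8: bank2 4->5 [CONFLICT]
step 9: bank0 1->1 [HIT]
step 10: bank1 0->0 [HIT]
step 11: bank0 1->3 [CONFLICT]
step 12: bank1 0->0 [HIT]
step 13: bank1 0->0 [HIT]
step 14: bank0 3->6 [CONFLICT]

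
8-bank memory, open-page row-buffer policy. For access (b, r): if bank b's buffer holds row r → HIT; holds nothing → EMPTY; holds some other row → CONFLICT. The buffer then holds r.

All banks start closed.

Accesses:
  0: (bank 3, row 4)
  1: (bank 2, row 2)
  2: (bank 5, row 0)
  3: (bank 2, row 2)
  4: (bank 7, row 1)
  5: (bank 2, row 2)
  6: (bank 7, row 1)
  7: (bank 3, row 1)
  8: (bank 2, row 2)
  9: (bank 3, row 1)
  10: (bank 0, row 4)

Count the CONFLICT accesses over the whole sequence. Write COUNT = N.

COUNT = 1

#0 (3,4) E
#1 (2,2) E
#2 (5,0) E
#3 (2,2) H  (was 2)
#4 (7,1) E
#5 (2,2) H  (was 2)
#6 (7,1) H  (was 1)
#7 (3,1) C  (was 4)
#8 (2,2) H  (was 2)
#9 (3,1) H  (was 1)
#10 (0,4) E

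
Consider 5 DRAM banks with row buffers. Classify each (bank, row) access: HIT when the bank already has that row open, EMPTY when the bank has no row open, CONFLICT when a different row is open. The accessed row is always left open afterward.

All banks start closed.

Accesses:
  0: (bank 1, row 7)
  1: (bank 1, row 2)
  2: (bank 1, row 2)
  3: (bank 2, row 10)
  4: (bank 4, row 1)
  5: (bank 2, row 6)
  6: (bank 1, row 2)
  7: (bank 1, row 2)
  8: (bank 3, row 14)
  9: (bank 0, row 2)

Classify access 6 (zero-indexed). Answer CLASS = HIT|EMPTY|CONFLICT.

0: bank 1 row 7 — prev None → EMPTY
1: bank 1 row 2 — prev 7 → CONFLICT
2: bank 1 row 2 — prev 2 → HIT
3: bank 2 row 10 — prev None → EMPTY
4: bank 4 row 1 — prev None → EMPTY
5: bank 2 row 6 — prev 10 → CONFLICT
6: bank 1 row 2 — prev 2 → HIT
7: bank 1 row 2 — prev 2 → HIT
8: bank 3 row 14 — prev None → EMPTY
9: bank 0 row 2 — prev None → EMPTY

CLASS = HIT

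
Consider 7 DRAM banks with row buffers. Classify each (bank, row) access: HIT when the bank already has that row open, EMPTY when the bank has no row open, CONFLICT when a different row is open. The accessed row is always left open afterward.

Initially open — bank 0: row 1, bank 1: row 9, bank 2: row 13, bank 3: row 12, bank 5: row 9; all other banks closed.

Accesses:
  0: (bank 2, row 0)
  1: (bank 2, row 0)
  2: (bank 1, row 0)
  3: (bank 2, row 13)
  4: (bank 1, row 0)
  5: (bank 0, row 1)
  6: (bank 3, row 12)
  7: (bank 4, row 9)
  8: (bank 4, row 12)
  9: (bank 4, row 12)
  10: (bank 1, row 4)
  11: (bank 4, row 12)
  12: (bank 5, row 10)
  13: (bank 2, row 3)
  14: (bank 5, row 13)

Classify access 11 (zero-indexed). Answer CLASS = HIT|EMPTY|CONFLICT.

#0 (2,0) C  (was 13)
#1 (2,0) H  (was 0)
#2 (1,0) C  (was 9)
#3 (2,13) C  (was 0)
#4 (1,0) H  (was 0)
#5 (0,1) H  (was 1)
#6 (3,12) H  (was 12)
#7 (4,9) E
#8 (4,12) C  (was 9)
#9 (4,12) H  (was 12)
#10 (1,4) C  (was 0)
#11 (4,12) H  (was 12)
#12 (5,10) C  (was 9)
#13 (2,3) C  (was 13)
#14 (5,13) C  (was 10)

CLASS = HIT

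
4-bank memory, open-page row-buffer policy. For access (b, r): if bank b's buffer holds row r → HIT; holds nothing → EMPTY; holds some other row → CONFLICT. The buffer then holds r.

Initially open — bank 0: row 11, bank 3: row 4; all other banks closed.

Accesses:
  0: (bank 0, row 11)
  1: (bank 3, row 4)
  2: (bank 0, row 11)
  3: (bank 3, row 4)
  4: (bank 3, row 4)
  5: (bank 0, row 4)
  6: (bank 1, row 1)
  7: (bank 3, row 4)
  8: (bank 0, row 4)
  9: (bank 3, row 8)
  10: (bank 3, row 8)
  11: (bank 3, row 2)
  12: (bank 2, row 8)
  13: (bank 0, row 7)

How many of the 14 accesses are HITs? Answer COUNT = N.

step 0: bank0 11->11 [HIT]
step 1: bank3 4->4 [HIT]
step 2: bank0 11->11 [HIT]
step 3: bank3 4->4 [HIT]
step 4: bank3 4->4 [HIT]
step 5: bank0 11->4 [CONFLICT]
step 6: bank1 None->1 [EMPTY]
step 7: bank3 4->4 [HIT]
step 8: bank0 4->4 [HIT]
step 9: bank3 4->8 [CONFLICT]
step 10: bank3 8->8 [HIT]
step 11: bank3 8->2 [CONFLICT]
step 12: bank2 None->8 [EMPTY]
step 13: bank0 4->7 [CONFLICT]

COUNT = 8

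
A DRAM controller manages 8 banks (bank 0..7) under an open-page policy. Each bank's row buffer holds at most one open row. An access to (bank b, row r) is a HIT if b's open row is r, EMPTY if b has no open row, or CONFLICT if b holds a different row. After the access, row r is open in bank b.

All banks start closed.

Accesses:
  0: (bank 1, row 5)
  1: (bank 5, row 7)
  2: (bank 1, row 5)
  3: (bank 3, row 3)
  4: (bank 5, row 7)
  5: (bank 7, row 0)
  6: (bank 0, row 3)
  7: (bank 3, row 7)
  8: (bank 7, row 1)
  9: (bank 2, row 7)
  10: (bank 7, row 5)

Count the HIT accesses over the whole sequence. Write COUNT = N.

COUNT = 2

  [0] b1 r5: no row ⇒ E
  [1] b5 r7: no row ⇒ E
  [2] b1 r5: had r5 ⇒ H
  [3] b3 r3: no row ⇒ E
  [4] b5 r7: had r7 ⇒ H
  [5] b7 r0: no row ⇒ E
  [6] b0 r3: no row ⇒ E
  [7] b3 r7: had r3 ⇒ C
  [8] b7 r1: had r0 ⇒ C
  [9] b2 r7: no row ⇒ E
  [10] b7 r5: had r1 ⇒ C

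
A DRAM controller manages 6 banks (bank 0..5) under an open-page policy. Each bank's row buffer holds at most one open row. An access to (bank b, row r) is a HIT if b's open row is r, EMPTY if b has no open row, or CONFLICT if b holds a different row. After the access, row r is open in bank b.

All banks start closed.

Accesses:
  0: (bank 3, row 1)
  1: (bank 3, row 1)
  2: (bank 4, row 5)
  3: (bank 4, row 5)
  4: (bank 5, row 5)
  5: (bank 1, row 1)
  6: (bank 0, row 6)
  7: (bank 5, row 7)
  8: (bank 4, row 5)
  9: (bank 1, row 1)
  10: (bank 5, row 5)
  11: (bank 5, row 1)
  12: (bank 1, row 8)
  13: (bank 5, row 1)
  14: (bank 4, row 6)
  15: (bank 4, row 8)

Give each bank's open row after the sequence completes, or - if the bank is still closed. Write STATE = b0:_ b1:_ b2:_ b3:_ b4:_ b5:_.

STATE = b0:6 b1:8 b2:- b3:1 b4:8 b5:1

  [0] b3 r1: no row ⇒ E
  [1] b3 r1: had r1 ⇒ H
  [2] b4 r5: no row ⇒ E
  [3] b4 r5: had r5 ⇒ H
  [4] b5 r5: no row ⇒ E
  [5] b1 r1: no row ⇒ E
  [6] b0 r6: no row ⇒ E
  [7] b5 r7: had r5 ⇒ C
  [8] b4 r5: had r5 ⇒ H
  [9] b1 r1: had r1 ⇒ H
  [10] b5 r5: had r7 ⇒ C
  [11] b5 r1: had r5 ⇒ C
  [12] b1 r8: had r1 ⇒ C
  [13] b5 r1: had r1 ⇒ H
  [14] b4 r6: had r5 ⇒ C
  [15] b4 r8: had r6 ⇒ C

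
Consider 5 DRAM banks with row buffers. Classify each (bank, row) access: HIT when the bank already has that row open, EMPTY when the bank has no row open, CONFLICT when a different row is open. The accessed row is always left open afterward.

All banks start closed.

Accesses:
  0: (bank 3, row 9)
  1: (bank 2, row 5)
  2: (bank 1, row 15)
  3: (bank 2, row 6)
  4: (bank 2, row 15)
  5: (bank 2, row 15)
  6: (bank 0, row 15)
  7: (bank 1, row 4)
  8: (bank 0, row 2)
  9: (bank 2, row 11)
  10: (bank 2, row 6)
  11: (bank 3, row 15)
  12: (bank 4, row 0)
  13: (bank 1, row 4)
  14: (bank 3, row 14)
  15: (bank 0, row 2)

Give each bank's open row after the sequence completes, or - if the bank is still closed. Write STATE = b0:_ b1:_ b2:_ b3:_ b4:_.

STATE = b0:2 b1:4 b2:6 b3:14 b4:0

0: bank 3 row 9 — prev None → EMPTY
1: bank 2 row 5 — prev None → EMPTY
2: bank 1 row 15 — prev None → EMPTY
3: bank 2 row 6 — prev 5 → CONFLICT
4: bank 2 row 15 — prev 6 → CONFLICT
5: bank 2 row 15 — prev 15 → HIT
6: bank 0 row 15 — prev None → EMPTY
7: bank 1 row 4 — prev 15 → CONFLICT
8: bank 0 row 2 — prev 15 → CONFLICT
9: bank 2 row 11 — prev 15 → CONFLICT
10: bank 2 row 6 — prev 11 → CONFLICT
11: bank 3 row 15 — prev 9 → CONFLICT
12: bank 4 row 0 — prev None → EMPTY
13: bank 1 row 4 — prev 4 → HIT
14: bank 3 row 14 — prev 15 → CONFLICT
15: bank 0 row 2 — prev 2 → HIT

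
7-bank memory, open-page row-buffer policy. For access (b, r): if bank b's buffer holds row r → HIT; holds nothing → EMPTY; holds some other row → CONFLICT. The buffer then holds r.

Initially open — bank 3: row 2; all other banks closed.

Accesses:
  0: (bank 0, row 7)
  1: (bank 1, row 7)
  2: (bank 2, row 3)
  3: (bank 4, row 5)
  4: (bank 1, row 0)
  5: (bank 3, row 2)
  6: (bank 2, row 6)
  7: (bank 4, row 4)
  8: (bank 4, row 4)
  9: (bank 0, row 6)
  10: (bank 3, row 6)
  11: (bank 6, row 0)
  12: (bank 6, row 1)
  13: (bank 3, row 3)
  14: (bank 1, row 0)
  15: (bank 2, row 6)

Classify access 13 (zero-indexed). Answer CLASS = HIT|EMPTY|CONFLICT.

CLASS = CONFLICT

0: bank 0 row 7 — prev None → EMPTY
1: bank 1 row 7 — prev None → EMPTY
2: bank 2 row 3 — prev None → EMPTY
3: bank 4 row 5 — prev None → EMPTY
4: bank 1 row 0 — prev 7 → CONFLICT
5: bank 3 row 2 — prev 2 → HIT
6: bank 2 row 6 — prev 3 → CONFLICT
7: bank 4 row 4 — prev 5 → CONFLICT
8: bank 4 row 4 — prev 4 → HIT
9: bank 0 row 6 — prev 7 → CONFLICT
10: bank 3 row 6 — prev 2 → CONFLICT
11: bank 6 row 0 — prev None → EMPTY
12: bank 6 row 1 — prev 0 → CONFLICT
13: bank 3 row 3 — prev 6 → CONFLICT
14: bank 1 row 0 — prev 0 → HIT
15: bank 2 row 6 — prev 6 → HIT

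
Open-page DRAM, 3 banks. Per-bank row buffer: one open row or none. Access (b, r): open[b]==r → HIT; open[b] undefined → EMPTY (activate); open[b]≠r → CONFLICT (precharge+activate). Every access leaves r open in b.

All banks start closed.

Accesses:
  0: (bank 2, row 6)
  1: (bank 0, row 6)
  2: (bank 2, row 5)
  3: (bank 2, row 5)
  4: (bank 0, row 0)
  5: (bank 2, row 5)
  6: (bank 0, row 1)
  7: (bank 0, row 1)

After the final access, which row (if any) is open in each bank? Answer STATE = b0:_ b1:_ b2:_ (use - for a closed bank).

0: bank 2 row 6 — prev None → EMPTY
1: bank 0 row 6 — prev None → EMPTY
2: bank 2 row 5 — prev 6 → CONFLICT
3: bank 2 row 5 — prev 5 → HIT
4: bank 0 row 0 — prev 6 → CONFLICT
5: bank 2 row 5 — prev 5 → HIT
6: bank 0 row 1 — prev 0 → CONFLICT
7: bank 0 row 1 — prev 1 → HIT

STATE = b0:1 b1:- b2:5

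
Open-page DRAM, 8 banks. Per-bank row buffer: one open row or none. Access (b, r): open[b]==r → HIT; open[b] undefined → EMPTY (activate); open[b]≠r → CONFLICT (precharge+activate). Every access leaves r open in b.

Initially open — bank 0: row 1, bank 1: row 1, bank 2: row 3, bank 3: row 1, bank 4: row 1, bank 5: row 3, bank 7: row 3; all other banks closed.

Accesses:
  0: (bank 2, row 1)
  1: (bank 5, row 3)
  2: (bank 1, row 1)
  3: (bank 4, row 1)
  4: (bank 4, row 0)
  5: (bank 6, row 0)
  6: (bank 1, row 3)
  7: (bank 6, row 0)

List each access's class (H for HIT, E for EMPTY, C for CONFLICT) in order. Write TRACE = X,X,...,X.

TRACE = C,H,H,H,C,E,C,H

#0 (2,1) C  (was 3)
#1 (5,3) H  (was 3)
#2 (1,1) H  (was 1)
#3 (4,1) H  (was 1)
#4 (4,0) C  (was 1)
#5 (6,0) E
#6 (1,3) C  (was 1)
#7 (6,0) H  (was 0)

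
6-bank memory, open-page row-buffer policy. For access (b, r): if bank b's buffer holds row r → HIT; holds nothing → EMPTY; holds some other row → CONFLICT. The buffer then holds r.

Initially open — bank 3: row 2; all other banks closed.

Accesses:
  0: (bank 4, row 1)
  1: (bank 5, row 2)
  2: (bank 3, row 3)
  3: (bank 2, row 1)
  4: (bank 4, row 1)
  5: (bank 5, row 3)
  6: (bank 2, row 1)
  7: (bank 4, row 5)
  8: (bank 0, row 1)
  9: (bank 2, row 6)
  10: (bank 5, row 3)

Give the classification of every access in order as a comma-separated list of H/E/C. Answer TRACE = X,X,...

0: bank 4 row 1 — prev None → EMPTY
1: bank 5 row 2 — prev None → EMPTY
2: bank 3 row 3 — prev 2 → CONFLICT
3: bank 2 row 1 — prev None → EMPTY
4: bank 4 row 1 — prev 1 → HIT
5: bank 5 row 3 — prev 2 → CONFLICT
6: bank 2 row 1 — prev 1 → HIT
7: bank 4 row 5 — prev 1 → CONFLICT
8: bank 0 row 1 — prev None → EMPTY
9: bank 2 row 6 — prev 1 → CONFLICT
10: bank 5 row 3 — prev 3 → HIT

TRACE = E,E,C,E,H,C,H,C,E,C,H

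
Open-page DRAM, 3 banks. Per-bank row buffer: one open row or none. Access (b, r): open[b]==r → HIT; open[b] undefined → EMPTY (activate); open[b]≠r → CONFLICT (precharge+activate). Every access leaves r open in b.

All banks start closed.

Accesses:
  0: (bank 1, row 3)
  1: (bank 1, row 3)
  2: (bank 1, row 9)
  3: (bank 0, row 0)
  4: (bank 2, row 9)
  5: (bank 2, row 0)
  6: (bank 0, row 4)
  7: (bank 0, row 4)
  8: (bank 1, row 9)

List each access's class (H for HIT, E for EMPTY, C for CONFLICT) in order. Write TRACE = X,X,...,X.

0: bank 1 row 3 — prev None → EMPTY
1: bank 1 row 3 — prev 3 → HIT
2: bank 1 row 9 — prev 3 → CONFLICT
3: bank 0 row 0 — prev None → EMPTY
4: bank 2 row 9 — prev None → EMPTY
5: bank 2 row 0 — prev 9 → CONFLICT
6: bank 0 row 4 — prev 0 → CONFLICT
7: bank 0 row 4 — prev 4 → HIT
8: bank 1 row 9 — prev 9 → HIT

TRACE = E,H,C,E,E,C,C,H,H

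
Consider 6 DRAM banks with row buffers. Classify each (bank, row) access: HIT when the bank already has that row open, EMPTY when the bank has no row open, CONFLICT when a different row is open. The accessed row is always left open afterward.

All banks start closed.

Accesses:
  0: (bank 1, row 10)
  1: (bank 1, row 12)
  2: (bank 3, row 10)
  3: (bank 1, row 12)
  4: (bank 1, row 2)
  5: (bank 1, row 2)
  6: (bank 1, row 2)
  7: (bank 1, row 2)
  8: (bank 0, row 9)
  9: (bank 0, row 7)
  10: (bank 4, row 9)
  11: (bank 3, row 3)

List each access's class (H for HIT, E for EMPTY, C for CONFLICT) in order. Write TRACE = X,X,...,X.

TRACE = E,C,E,H,C,H,H,H,E,C,E,C

step 0: bank1 None->10 [EMPTY]
step 1: bank1 10->12 [CONFLICT]
step 2: bank3 None->10 [EMPTY]
step 3: bank1 12->12 [HIT]
step 4: bank1 12->2 [CONFLICT]
step 5: bank1 2->2 [HIT]
step 6: bank1 2->2 [HIT]
step 7: bank1 2->2 [HIT]
step 8: bank0 None->9 [EMPTY]
step 9: bank0 9->7 [CONFLICT]
step 10: bank4 None->9 [EMPTY]
step 11: bank3 10->3 [CONFLICT]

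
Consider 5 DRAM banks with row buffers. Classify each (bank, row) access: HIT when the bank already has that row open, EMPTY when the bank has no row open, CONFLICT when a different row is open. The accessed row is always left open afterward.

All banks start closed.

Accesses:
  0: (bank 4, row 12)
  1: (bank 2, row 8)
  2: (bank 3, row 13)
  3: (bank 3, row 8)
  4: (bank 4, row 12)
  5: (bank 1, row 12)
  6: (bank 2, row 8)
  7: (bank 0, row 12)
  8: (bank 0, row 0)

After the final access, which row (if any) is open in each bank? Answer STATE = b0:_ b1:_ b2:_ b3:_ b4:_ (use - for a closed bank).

STATE = b0:0 b1:12 b2:8 b3:8 b4:12

  [0] b4 r12: no row ⇒ E
  [1] b2 r8: no row ⇒ E
  [2] b3 r13: no row ⇒ E
  [3] b3 r8: had r13 ⇒ C
  [4] b4 r12: had r12 ⇒ H
  [5] b1 r12: no row ⇒ E
  [6] b2 r8: had r8 ⇒ H
  [7] b0 r12: no row ⇒ E
  [8] b0 r0: had r12 ⇒ C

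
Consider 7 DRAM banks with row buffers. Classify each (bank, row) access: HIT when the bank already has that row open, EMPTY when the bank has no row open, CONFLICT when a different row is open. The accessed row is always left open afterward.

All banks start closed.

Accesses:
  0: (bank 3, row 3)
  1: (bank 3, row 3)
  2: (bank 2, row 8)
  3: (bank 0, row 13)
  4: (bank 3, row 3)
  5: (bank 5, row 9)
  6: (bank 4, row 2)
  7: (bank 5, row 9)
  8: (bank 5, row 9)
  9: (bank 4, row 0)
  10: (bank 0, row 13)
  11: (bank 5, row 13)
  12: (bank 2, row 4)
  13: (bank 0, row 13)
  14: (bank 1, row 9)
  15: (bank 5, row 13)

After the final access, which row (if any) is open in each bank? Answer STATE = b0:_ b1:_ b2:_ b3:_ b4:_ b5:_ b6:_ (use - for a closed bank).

#0 (3,3) E
#1 (3,3) H  (was 3)
#2 (2,8) E
#3 (0,13) E
#4 (3,3) H  (was 3)
#5 (5,9) E
#6 (4,2) E
#7 (5,9) H  (was 9)
#8 (5,9) H  (was 9)
#9 (4,0) C  (was 2)
#10 (0,13) H  (was 13)
#11 (5,13) C  (was 9)
#12 (2,4) C  (was 8)
#13 (0,13) H  (was 13)
#14 (1,9) E
#15 (5,13) H  (was 13)

STATE = b0:13 b1:9 b2:4 b3:3 b4:0 b5:13 b6:-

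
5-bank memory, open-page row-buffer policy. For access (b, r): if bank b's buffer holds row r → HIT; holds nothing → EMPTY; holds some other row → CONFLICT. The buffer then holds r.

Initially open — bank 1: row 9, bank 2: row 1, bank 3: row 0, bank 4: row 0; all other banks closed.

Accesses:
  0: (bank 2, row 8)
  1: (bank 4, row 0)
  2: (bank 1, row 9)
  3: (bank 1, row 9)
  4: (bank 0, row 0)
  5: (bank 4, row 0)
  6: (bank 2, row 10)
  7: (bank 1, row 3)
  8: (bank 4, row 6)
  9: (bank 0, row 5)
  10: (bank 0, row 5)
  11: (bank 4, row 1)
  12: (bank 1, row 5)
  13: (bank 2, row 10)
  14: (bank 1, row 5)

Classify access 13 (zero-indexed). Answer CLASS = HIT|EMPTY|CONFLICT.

#0 (2,8) C  (was 1)
#1 (4,0) H  (was 0)
#2 (1,9) H  (was 9)
#3 (1,9) H  (was 9)
#4 (0,0) E
#5 (4,0) H  (was 0)
#6 (2,10) C  (was 8)
#7 (1,3) C  (was 9)
#8 (4,6) C  (was 0)
#9 (0,5) C  (was 0)
#10 (0,5) H  (was 5)
#11 (4,1) C  (was 6)
#12 (1,5) C  (was 3)
#13 (2,10) H  (was 10)
#14 (1,5) H  (was 5)

CLASS = HIT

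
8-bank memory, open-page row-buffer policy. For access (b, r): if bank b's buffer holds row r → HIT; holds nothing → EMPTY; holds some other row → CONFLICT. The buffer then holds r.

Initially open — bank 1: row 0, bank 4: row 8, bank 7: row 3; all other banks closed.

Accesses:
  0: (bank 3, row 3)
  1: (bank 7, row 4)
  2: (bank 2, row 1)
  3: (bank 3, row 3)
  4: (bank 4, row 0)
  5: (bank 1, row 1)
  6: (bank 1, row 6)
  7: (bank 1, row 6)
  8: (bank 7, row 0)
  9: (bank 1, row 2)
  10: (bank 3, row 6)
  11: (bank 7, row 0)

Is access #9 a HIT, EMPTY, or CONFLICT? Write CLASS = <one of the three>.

CLASS = CONFLICT

0: bank 3 row 3 — prev None → EMPTY
1: bank 7 row 4 — prev 3 → CONFLICT
2: bank 2 row 1 — prev None → EMPTY
3: bank 3 row 3 — prev 3 → HIT
4: bank 4 row 0 — prev 8 → CONFLICT
5: bank 1 row 1 — prev 0 → CONFLICT
6: bank 1 row 6 — prev 1 → CONFLICT
7: bank 1 row 6 — prev 6 → HIT
8: bank 7 row 0 — prev 4 → CONFLICT
9: bank 1 row 2 — prev 6 → CONFLICT
10: bank 3 row 6 — prev 3 → CONFLICT
11: bank 7 row 0 — prev 0 → HIT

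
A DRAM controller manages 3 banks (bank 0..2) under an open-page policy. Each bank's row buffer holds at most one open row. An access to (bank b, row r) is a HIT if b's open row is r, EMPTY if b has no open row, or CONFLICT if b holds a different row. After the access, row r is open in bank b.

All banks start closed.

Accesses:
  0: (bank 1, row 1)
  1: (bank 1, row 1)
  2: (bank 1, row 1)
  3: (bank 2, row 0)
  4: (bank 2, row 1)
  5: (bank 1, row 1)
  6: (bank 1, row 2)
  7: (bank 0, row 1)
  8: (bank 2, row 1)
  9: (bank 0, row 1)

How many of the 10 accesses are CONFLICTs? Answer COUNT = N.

COUNT = 2

step 0: bank1 None->1 [EMPTY]
step 1: bank1 1->1 [HIT]
step 2: bank1 1->1 [HIT]
step 3: bank2 None->0 [EMPTY]
step 4: bank2 0->1 [CONFLICT]
step 5: bank1 1->1 [HIT]
step 6: bank1 1->2 [CONFLICT]
step 7: bank0 None->1 [EMPTY]
step 8: bank2 1->1 [HIT]
step 9: bank0 1->1 [HIT]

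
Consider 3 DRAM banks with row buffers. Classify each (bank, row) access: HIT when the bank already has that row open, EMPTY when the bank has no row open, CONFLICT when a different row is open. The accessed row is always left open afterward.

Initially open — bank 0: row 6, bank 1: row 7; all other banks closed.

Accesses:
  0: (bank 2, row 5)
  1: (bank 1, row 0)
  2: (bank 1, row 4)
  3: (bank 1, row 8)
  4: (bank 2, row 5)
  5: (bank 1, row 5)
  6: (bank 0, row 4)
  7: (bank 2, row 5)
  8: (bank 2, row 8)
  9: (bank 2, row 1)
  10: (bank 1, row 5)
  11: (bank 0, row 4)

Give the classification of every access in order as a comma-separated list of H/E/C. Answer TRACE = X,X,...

step 0: bank2 None->5 [EMPTY]
step 1: bank1 7->0 [CONFLICT]
step 2: bank1 0->4 [CONFLICT]
step 3: bank1 4->8 [CONFLICT]
step 4: bank2 5->5 [HIT]
step 5: bank1 8->5 [CONFLICT]
step 6: bank0 6->4 [CONFLICT]
step 7: bank2 5->5 [HIT]
step 8: bank2 5->8 [CONFLICT]
step 9: bank2 8->1 [CONFLICT]
step 10: bank1 5->5 [HIT]
step 11: bank0 4->4 [HIT]

TRACE = E,C,C,C,H,C,C,H,C,C,H,H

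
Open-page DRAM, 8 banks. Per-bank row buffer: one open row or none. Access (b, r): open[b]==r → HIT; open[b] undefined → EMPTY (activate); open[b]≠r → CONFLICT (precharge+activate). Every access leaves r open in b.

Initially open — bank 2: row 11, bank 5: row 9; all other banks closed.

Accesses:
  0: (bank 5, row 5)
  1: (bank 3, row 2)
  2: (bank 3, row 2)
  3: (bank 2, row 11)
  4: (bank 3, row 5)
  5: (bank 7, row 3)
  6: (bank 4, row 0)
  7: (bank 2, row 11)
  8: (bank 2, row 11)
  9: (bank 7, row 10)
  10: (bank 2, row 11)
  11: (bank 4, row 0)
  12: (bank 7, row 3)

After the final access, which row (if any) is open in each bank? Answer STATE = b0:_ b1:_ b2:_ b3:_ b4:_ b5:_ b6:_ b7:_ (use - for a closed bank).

STATE = b0:- b1:- b2:11 b3:5 b4:0 b5:5 b6:- b7:3

  [0] b5 r5: had r9 ⇒ C
  [1] b3 r2: no row ⇒ E
  [2] b3 r2: had r2 ⇒ H
  [3] b2 r11: had r11 ⇒ H
  [4] b3 r5: had r2 ⇒ C
  [5] b7 r3: no row ⇒ E
  [6] b4 r0: no row ⇒ E
  [7] b2 r11: had r11 ⇒ H
  [8] b2 r11: had r11 ⇒ H
  [9] b7 r10: had r3 ⇒ C
  [10] b2 r11: had r11 ⇒ H
  [11] b4 r0: had r0 ⇒ H
  [12] b7 r3: had r10 ⇒ C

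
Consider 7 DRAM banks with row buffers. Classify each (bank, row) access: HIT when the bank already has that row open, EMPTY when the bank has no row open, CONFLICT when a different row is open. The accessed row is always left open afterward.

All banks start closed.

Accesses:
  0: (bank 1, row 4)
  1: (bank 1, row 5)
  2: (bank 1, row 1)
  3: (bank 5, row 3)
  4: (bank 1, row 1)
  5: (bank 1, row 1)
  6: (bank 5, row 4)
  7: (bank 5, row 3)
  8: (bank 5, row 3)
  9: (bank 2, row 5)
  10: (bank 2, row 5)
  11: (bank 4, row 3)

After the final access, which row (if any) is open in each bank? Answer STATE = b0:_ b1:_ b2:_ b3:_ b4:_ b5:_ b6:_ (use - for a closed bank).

STATE = b0:- b1:1 b2:5 b3:- b4:3 b5:3 b6:-

#0 (1,4) E
#1 (1,5) C  (was 4)
#2 (1,1) C  (was 5)
#3 (5,3) E
#4 (1,1) H  (was 1)
#5 (1,1) H  (was 1)
#6 (5,4) C  (was 3)
#7 (5,3) C  (was 4)
#8 (5,3) H  (was 3)
#9 (2,5) E
#10 (2,5) H  (was 5)
#11 (4,3) E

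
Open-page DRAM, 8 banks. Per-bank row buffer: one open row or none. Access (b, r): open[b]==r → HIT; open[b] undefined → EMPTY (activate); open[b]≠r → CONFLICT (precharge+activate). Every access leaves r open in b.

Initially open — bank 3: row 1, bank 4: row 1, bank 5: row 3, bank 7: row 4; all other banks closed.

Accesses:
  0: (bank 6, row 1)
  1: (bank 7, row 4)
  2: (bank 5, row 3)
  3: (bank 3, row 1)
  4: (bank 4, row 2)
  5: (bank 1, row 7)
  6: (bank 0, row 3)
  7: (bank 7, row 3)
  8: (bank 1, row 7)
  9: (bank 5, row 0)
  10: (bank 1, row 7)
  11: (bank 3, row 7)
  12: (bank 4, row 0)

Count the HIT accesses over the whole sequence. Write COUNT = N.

#0 (6,1) E
#1 (7,4) H  (was 4)
#2 (5,3) H  (was 3)
#3 (3,1) H  (was 1)
#4 (4,2) C  (was 1)
#5 (1,7) E
#6 (0,3) E
#7 (7,3) C  (was 4)
#8 (1,7) H  (was 7)
#9 (5,0) C  (was 3)
#10 (1,7) H  (was 7)
#11 (3,7) C  (was 1)
#12 (4,0) C  (was 2)

COUNT = 5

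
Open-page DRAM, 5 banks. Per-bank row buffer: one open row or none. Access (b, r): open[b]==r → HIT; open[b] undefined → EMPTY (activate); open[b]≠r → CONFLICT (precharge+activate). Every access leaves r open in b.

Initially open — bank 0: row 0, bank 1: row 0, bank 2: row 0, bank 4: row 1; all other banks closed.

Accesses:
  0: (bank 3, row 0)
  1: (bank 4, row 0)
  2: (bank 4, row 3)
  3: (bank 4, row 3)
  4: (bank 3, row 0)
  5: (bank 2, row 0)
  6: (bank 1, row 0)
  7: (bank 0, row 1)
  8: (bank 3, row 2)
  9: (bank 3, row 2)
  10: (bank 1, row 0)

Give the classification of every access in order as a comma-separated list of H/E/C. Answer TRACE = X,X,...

#0 (3,0) E
#1 (4,0) C  (was 1)
#2 (4,3) C  (was 0)
#3 (4,3) H  (was 3)
#4 (3,0) H  (was 0)
#5 (2,0) H  (was 0)
#6 (1,0) H  (was 0)
#7 (0,1) C  (was 0)
#8 (3,2) C  (was 0)
#9 (3,2) H  (was 2)
#10 (1,0) H  (was 0)

TRACE = E,C,C,H,H,H,H,C,C,H,H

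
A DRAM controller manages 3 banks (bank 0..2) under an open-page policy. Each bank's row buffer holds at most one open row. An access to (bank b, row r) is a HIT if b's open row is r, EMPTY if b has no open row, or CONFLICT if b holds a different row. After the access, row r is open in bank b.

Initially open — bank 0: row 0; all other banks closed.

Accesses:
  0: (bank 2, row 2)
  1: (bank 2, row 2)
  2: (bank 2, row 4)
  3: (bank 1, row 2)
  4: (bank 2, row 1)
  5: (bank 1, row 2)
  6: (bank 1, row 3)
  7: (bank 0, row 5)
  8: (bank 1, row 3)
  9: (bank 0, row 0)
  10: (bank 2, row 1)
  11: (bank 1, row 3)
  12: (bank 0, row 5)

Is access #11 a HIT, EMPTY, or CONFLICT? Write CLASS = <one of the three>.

0: bank 2 row 2 — prev None → EMPTY
1: bank 2 row 2 — prev 2 → HIT
2: bank 2 row 4 — prev 2 → CONFLICT
3: bank 1 row 2 — prev None → EMPTY
4: bank 2 row 1 — prev 4 → CONFLICT
5: bank 1 row 2 — prev 2 → HIT
6: bank 1 row 3 — prev 2 → CONFLICT
7: bank 0 row 5 — prev 0 → CONFLICT
8: bank 1 row 3 — prev 3 → HIT
9: bank 0 row 0 — prev 5 → CONFLICT
10: bank 2 row 1 — prev 1 → HIT
11: bank 1 row 3 — prev 3 → HIT
12: bank 0 row 5 — prev 0 → CONFLICT

CLASS = HIT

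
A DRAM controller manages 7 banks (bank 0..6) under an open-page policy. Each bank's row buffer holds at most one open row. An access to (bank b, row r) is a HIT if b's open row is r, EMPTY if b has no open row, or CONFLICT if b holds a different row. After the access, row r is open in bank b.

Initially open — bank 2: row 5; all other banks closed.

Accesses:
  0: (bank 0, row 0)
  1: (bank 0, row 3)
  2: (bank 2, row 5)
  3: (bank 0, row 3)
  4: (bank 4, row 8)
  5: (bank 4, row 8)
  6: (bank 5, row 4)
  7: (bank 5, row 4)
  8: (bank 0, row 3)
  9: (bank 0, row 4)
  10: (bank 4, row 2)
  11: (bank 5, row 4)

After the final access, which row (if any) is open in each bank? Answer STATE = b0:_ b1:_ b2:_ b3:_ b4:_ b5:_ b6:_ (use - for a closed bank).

STATE = b0:4 b1:- b2:5 b3:- b4:2 b5:4 b6:-

0: bank 0 row 0 — prev None → EMPTY
1: bank 0 row 3 — prev 0 → CONFLICT
2: bank 2 row 5 — prev 5 → HIT
3: bank 0 row 3 — prev 3 → HIT
4: bank 4 row 8 — prev None → EMPTY
5: bank 4 row 8 — prev 8 → HIT
6: bank 5 row 4 — prev None → EMPTY
7: bank 5 row 4 — prev 4 → HIT
8: bank 0 row 3 — prev 3 → HIT
9: bank 0 row 4 — prev 3 → CONFLICT
10: bank 4 row 2 — prev 8 → CONFLICT
11: bank 5 row 4 — prev 4 → HIT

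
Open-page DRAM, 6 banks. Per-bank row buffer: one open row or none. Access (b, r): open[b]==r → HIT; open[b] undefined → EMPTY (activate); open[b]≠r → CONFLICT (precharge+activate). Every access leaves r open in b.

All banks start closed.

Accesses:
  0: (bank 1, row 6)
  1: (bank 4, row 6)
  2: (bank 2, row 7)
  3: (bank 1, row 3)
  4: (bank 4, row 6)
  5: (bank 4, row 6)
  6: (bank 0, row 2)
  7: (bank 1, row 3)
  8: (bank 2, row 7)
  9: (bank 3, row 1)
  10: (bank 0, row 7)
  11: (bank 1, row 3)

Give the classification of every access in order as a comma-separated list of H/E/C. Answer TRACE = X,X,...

0: bank 1 row 6 — prev None → EMPTY
1: bank 4 row 6 — prev None → EMPTY
2: bank 2 row 7 — prev None → EMPTY
3: bank 1 row 3 — prev 6 → CONFLICT
4: bank 4 row 6 — prev 6 → HIT
5: bank 4 row 6 — prev 6 → HIT
6: bank 0 row 2 — prev None → EMPTY
7: bank 1 row 3 — prev 3 → HIT
8: bank 2 row 7 — prev 7 → HIT
9: bank 3 row 1 — prev None → EMPTY
10: bank 0 row 7 — prev 2 → CONFLICT
11: bank 1 row 3 — prev 3 → HIT

TRACE = E,E,E,C,H,H,E,H,H,E,C,H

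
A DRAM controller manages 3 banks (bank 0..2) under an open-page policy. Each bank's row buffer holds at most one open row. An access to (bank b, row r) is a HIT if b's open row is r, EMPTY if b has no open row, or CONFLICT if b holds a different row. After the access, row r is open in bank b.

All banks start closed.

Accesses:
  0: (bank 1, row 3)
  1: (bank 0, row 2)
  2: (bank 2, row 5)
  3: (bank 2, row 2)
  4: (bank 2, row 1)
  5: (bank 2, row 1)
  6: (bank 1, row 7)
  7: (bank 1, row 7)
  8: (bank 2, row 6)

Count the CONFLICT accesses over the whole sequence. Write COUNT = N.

#0 (1,3) E
#1 (0,2) E
#2 (2,5) E
#3 (2,2) C  (was 5)
#4 (2,1) C  (was 2)
#5 (2,1) H  (was 1)
#6 (1,7) C  (was 3)
#7 (1,7) H  (was 7)
#8 (2,6) C  (was 1)

COUNT = 4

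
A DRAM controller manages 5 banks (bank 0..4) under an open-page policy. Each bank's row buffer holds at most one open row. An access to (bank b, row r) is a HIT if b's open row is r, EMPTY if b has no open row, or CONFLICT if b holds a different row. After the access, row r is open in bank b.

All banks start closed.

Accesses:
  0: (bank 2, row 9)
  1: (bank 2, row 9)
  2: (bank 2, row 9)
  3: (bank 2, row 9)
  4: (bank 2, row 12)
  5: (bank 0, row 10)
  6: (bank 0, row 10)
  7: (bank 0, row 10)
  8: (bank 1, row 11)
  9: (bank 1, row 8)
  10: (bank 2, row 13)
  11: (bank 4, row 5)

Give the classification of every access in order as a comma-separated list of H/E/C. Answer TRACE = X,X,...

step 0: bank2 None->9 [EMPTY]
step 1: bank2 9->9 [HIT]
step 2: bank2 9->9 [HIT]
step 3: bank2 9->9 [HIT]
step 4: bank2 9->12 [CONFLICT]
step 5: bank0 None->10 [EMPTY]
step 6: bank0 10->10 [HIT]
step 7: bank0 10->10 [HIT]
step 8: bank1 None->11 [EMPTY]
step 9: bank1 11->8 [CONFLICT]
step 10: bank2 12->13 [CONFLICT]
step 11: bank4 None->5 [EMPTY]

TRACE = E,H,H,H,C,E,H,H,E,C,C,E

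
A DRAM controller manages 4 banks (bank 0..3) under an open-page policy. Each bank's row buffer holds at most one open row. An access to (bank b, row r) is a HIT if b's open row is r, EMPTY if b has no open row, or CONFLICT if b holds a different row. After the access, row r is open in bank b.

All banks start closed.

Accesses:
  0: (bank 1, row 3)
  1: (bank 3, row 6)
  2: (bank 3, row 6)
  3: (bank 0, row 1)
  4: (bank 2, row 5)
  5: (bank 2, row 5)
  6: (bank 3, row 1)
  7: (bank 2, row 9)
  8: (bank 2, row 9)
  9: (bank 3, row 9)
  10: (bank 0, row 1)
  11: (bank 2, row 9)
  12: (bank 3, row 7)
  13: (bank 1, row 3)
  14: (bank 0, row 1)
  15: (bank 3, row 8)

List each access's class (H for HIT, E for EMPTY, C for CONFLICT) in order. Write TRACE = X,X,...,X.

0: bank 1 row 3 — prev None → EMPTY
1: bank 3 row 6 — prev None → EMPTY
2: bank 3 row 6 — prev 6 → HIT
3: bank 0 row 1 — prev None → EMPTY
4: bank 2 row 5 — prev None → EMPTY
5: bank 2 row 5 — prev 5 → HIT
6: bank 3 row 1 — prev 6 → CONFLICT
7: bank 2 row 9 — prev 5 → CONFLICT
8: bank 2 row 9 — prev 9 → HIT
9: bank 3 row 9 — prev 1 → CONFLICT
10: bank 0 row 1 — prev 1 → HIT
11: bank 2 row 9 — prev 9 → HIT
12: bank 3 row 7 — prev 9 → CONFLICT
13: bank 1 row 3 — prev 3 → HIT
14: bank 0 row 1 — prev 1 → HIT
15: bank 3 row 8 — prev 7 → CONFLICT

TRACE = E,E,H,E,E,H,C,C,H,C,H,H,C,H,H,C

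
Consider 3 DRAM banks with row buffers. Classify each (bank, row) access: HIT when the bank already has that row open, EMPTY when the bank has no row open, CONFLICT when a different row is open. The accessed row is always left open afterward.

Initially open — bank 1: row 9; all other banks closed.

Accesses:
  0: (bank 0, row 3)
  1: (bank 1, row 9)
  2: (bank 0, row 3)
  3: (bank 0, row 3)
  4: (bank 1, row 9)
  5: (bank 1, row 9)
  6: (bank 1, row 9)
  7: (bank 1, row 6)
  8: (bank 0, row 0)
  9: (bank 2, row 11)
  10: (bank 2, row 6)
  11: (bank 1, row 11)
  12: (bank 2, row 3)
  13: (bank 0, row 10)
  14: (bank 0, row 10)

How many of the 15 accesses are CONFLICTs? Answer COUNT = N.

COUNT = 6

#0 (0,3) E
#1 (1,9) H  (was 9)
#2 (0,3) H  (was 3)
#3 (0,3) H  (was 3)
#4 (1,9) H  (was 9)
#5 (1,9) H  (was 9)
#6 (1,9) H  (was 9)
#7 (1,6) C  (was 9)
#8 (0,0) C  (was 3)
#9 (2,11) E
#10 (2,6) C  (was 11)
#11 (1,11) C  (was 6)
#12 (2,3) C  (was 6)
#13 (0,10) C  (was 0)
#14 (0,10) H  (was 10)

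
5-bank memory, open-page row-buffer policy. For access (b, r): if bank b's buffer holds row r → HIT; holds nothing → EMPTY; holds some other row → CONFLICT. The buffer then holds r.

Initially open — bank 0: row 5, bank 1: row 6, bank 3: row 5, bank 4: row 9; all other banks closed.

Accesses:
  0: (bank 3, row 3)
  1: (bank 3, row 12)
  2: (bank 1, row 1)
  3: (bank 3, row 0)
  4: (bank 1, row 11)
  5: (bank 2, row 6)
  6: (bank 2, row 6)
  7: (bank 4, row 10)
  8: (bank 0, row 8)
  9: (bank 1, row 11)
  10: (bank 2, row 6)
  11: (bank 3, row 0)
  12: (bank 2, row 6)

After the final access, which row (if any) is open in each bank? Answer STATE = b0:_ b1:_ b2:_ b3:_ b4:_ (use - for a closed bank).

STATE = b0:8 b1:11 b2:6 b3:0 b4:10

#0 (3,3) C  (was 5)
#1 (3,12) C  (was 3)
#2 (1,1) C  (was 6)
#3 (3,0) C  (was 12)
#4 (1,11) C  (was 1)
#5 (2,6) E
#6 (2,6) H  (was 6)
#7 (4,10) C  (was 9)
#8 (0,8) C  (was 5)
#9 (1,11) H  (was 11)
#10 (2,6) H  (was 6)
#11 (3,0) H  (was 0)
#12 (2,6) H  (was 6)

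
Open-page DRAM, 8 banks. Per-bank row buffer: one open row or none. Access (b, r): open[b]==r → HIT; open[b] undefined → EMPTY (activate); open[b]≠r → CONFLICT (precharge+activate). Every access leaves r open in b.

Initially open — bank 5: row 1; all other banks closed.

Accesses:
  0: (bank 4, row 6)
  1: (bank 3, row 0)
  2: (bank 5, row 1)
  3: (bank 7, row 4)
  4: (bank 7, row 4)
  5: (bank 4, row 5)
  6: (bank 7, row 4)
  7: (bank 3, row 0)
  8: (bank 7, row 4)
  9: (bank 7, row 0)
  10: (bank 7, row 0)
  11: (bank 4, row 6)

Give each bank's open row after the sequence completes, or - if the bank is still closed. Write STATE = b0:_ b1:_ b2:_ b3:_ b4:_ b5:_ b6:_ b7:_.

STATE = b0:- b1:- b2:- b3:0 b4:6 b5:1 b6:- b7:0

0: bank 4 row 6 — prev None → EMPTY
1: bank 3 row 0 — prev None → EMPTY
2: bank 5 row 1 — prev 1 → HIT
3: bank 7 row 4 — prev None → EMPTY
4: bank 7 row 4 — prev 4 → HIT
5: bank 4 row 5 — prev 6 → CONFLICT
6: bank 7 row 4 — prev 4 → HIT
7: bank 3 row 0 — prev 0 → HIT
8: bank 7 row 4 — prev 4 → HIT
9: bank 7 row 0 — prev 4 → CONFLICT
10: bank 7 row 0 — prev 0 → HIT
11: bank 4 row 6 — prev 5 → CONFLICT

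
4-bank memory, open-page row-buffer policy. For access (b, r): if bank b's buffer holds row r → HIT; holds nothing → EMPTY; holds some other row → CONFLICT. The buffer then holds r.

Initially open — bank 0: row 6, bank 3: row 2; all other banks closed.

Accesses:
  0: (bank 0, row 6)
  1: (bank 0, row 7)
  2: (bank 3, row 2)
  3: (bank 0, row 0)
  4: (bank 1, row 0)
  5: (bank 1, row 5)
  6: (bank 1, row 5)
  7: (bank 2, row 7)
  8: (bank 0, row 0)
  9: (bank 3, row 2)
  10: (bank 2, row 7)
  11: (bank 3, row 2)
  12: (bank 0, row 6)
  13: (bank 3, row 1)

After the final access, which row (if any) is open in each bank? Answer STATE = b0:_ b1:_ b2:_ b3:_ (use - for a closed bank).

0: bank 0 row 6 — prev 6 → HIT
1: bank 0 row 7 — prev 6 → CONFLICT
2: bank 3 row 2 — prev 2 → HIT
3: bank 0 row 0 — prev 7 → CONFLICT
4: bank 1 row 0 — prev None → EMPTY
5: bank 1 row 5 — prev 0 → CONFLICT
6: bank 1 row 5 — prev 5 → HIT
7: bank 2 row 7 — prev None → EMPTY
8: bank 0 row 0 — prev 0 → HIT
9: bank 3 row 2 — prev 2 → HIT
10: bank 2 row 7 — prev 7 → HIT
11: bank 3 row 2 — prev 2 → HIT
12: bank 0 row 6 — prev 0 → CONFLICT
13: bank 3 row 1 — prev 2 → CONFLICT

STATE = b0:6 b1:5 b2:7 b3:1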